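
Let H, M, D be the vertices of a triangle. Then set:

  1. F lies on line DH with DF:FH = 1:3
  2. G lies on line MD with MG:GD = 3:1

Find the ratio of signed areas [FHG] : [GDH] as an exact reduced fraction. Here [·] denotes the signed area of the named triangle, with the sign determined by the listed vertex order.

[FHG]:[GDH] = 3/4

Choose coordinates H = (0, 0), M = (1, 0), D = (0, 1).
1. F lies on line DH with DF:FH = 1:3 ⇒ F = (0, 3/4)
2. G lies on line MD with MG:GD = 3:1 ⇒ G = (1/4, 3/4)
2·[FHG] = 3/16, 2·[GDH] = 1/4
[FHG]:[GDH] = 3/16:1/4 = 3/4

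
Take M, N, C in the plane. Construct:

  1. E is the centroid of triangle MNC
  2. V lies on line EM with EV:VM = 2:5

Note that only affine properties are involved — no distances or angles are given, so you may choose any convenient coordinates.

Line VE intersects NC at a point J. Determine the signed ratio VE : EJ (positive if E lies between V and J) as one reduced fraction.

VE:EJ = 4/7

Work in coordinates with M = (0, 0), N = (1, 0), C = (0, 1).
1. E is the centroid of triangle MNC ⇒ E = (1/3, 1/3)
2. V lies on line EM with EV:VM = 2:5 ⇒ V = (5/21, 5/21)
line VE meets NC at J = (1/2, 1/2)
E = V + t·(J−V) with t = 4/11, so VE:EJ = 4/11:7/11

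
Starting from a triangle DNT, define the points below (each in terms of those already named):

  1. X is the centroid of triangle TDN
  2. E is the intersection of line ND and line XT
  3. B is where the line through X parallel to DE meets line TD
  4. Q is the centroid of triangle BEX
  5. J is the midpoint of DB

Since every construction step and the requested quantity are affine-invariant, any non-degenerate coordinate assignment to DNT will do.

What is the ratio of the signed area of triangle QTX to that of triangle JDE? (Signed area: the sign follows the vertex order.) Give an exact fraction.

Choose coordinates D = (0, 0), N = (1, 0), T = (0, 1).
1. X is the centroid of triangle TDN ⇒ X = (1/3, 1/3)
2. E is the intersection of line ND and line XT ⇒ E = (1/2, 0)
3. B is where the line through X parallel to DE meets line TD ⇒ B = (0, 1/3)
4. Q is the centroid of triangle BEX ⇒ Q = (5/18, 2/9)
5. J is the midpoint of DB ⇒ J = (0, 1/6)
2·[QTX] = -2/27, 2·[JDE] = 1/12
[QTX]:[JDE] = -2/27:1/12 = -8/9

[QTX]:[JDE] = -8/9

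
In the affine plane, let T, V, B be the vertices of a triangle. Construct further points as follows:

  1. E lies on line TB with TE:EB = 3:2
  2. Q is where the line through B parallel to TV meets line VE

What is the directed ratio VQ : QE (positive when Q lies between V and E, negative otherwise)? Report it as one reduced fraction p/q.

VQ:QE = -5/2

Set T = (0, 0), V = (1, 0), B = (0, 1); any affine frame gives the same invariant.
1. E lies on line TB with TE:EB = 3:2 ⇒ E = (0, 3/5)
2. Q is where the line through B parallel to TV meets line VE ⇒ Q = (-2/3, 1)
Q = V + t·(E−V) with t = 5/3, so VQ:QE = t:(1−t) = 5/3:-2/3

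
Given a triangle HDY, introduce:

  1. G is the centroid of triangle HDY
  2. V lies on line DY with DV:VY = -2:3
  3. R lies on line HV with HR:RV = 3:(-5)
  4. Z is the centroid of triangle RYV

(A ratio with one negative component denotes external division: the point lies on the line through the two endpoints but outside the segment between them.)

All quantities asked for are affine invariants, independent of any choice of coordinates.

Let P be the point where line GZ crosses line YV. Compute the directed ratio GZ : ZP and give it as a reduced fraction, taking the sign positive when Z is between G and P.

Set H = (0, 0), D = (1, 0), Y = (0, 1); any affine frame gives the same invariant.
1. G is the centroid of triangle HDY ⇒ G = (1/3, 1/3)
2. V lies on line DY with DV:VY = -2:3 ⇒ V = (3, -2)
3. R lies on line HV with HR:RV = 3:(-5) ⇒ R = (-9/2, 3)
4. Z is the centroid of triangle RYV ⇒ Z = (-1/2, 2/3)
line GZ meets YV at P = (8/9, 1/9)
Z = G + t·(P−G) with t = -3/2, so GZ:ZP = -3/2:5/2

GZ:ZP = -3/5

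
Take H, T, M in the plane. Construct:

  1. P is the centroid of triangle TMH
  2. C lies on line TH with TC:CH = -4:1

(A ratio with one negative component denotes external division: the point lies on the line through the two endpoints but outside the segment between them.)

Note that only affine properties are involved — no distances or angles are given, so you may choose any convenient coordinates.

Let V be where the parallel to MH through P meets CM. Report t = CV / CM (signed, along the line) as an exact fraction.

Set H = (0, 0), T = (1, 0), M = (0, 1); any affine frame gives the same invariant.
1. P is the centroid of triangle TMH ⇒ P = (1/3, 1/3)
2. C lies on line TH with TC:CH = -4:1 ⇒ C = (-1/3, 0)
through P parallel to MH: direction (0, -1); meets CM at V = (1/3, 2)
V = C + t·(M−C) with t = 2

t = 2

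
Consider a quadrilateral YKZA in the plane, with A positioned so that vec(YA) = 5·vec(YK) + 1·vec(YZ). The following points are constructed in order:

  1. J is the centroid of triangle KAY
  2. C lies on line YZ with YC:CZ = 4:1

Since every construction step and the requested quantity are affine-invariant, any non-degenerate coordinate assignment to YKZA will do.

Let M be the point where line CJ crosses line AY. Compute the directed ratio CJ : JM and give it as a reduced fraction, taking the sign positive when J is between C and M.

CJ:JM = -13

Work in coordinates with Y = (0, 0), K = (1, 0), Z = (0, 1), A = (5, 1).
1. J is the centroid of triangle KAY ⇒ J = (2, 1/3)
2. C lies on line YZ with YC:CZ = 4:1 ⇒ C = (0, 4/5)
line CJ meets AY at M = (24/13, 24/65)
J = C + t·(M−C) with t = 13/12, so CJ:JM = 13/12:-1/12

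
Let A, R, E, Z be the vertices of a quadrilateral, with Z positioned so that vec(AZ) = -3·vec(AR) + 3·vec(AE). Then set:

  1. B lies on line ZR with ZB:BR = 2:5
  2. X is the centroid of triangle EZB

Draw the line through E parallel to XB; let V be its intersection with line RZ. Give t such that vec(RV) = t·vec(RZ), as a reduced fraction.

t = 3/7

Assign A = (0, 0), R = (1, 0), E = (0, 1), Z = (-3, 3) — the answer is frame-independent, so this choice is without loss of generality.
1. B lies on line ZR with ZB:BR = 2:5 ⇒ B = (-13/7, 15/7)
2. X is the centroid of triangle EZB ⇒ X = (-34/21, 43/21)
through E parallel to XB: direction (-5/21, 2/21); meets RZ at V = (-5/7, 9/7)
V = R + t·(Z−R) with t = 3/7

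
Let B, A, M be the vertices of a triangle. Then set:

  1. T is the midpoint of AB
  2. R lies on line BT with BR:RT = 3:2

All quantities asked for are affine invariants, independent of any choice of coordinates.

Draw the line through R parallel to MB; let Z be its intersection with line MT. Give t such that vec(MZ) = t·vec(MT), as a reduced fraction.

Assign B = (0, 0), A = (1, 0), M = (0, 1) — the answer is frame-independent, so this choice is without loss of generality.
1. T is the midpoint of AB ⇒ T = (1/2, 0)
2. R lies on line BT with BR:RT = 3:2 ⇒ R = (3/10, 0)
through R parallel to MB: direction (0, -1); meets MT at Z = (3/10, 2/5)
Z = M + t·(T−M) with t = 3/5

t = 3/5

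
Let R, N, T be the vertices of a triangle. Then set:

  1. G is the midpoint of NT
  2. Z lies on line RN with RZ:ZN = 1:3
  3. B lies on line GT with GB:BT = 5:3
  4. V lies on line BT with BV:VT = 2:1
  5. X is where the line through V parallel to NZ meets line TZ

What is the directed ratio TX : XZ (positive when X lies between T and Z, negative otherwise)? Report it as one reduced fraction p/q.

Assign R = (0, 0), N = (1, 0), T = (0, 1) — the answer is frame-independent, so this choice is without loss of generality.
1. G is the midpoint of NT ⇒ G = (1/2, 1/2)
2. Z lies on line RN with RZ:ZN = 1:3 ⇒ Z = (1/4, 0)
3. B lies on line GT with GB:BT = 5:3 ⇒ B = (3/16, 13/16)
4. V lies on line BT with BV:VT = 2:1 ⇒ V = (1/16, 15/16)
5. X is where the line through V parallel to NZ meets line TZ ⇒ X = (1/64, 15/16)
X = T + t·(Z−T) with t = 1/16, so TX:XZ = t:(1−t) = 1/16:15/16

TX:XZ = 1/15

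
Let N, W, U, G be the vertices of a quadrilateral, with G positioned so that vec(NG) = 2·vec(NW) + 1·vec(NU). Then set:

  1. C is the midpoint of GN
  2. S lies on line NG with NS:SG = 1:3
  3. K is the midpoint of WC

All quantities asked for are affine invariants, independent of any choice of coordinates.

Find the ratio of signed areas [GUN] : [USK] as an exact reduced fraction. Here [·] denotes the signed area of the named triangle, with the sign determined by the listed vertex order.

Set N = (0, 0), W = (1, 0), U = (0, 1), G = (2, 1); any affine frame gives the same invariant.
1. C is the midpoint of GN ⇒ C = (1, 1/2)
2. S lies on line NG with NS:SG = 1:3 ⇒ S = (1/2, 1/4)
3. K is the midpoint of WC ⇒ K = (1, 1/4)
2·[GUN] = 2, 2·[USK] = 3/8
[GUN]:[USK] = 2:3/8 = 16/3

[GUN]:[USK] = 16/3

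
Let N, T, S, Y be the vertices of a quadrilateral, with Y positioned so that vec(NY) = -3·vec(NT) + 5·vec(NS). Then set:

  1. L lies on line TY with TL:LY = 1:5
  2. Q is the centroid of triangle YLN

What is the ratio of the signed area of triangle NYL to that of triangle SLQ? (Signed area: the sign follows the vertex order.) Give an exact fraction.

[NYL]:[SLQ] = -25

Work in coordinates with N = (0, 0), T = (1, 0), S = (0, 1), Y = (-3, 5).
1. L lies on line TY with TL:LY = 1:5 ⇒ L = (1/3, 5/6)
2. Q is the centroid of triangle YLN ⇒ Q = (-8/9, 35/18)
2·[NYL] = -25/6, 2·[SLQ] = 1/6
[NYL]:[SLQ] = -25/6:1/6 = -25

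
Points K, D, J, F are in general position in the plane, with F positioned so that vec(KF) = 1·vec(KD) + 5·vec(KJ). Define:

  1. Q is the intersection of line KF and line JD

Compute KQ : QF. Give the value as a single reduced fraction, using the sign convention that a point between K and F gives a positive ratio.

Work in coordinates with K = (0, 0), D = (1, 0), J = (0, 1), F = (1, 5).
1. Q is the intersection of line KF and line JD ⇒ Q = (1/6, 5/6)
Q = K + t·(F−K) with t = 1/6, so KQ:QF = t:(1−t) = 1/6:5/6

KQ:QF = 1/5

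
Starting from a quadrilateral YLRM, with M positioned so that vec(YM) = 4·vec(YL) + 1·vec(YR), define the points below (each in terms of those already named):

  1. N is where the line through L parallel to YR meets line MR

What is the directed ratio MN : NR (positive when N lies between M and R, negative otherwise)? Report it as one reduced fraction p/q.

Choose coordinates Y = (0, 0), L = (1, 0), R = (0, 1), M = (4, 1).
1. N is where the line through L parallel to YR meets line MR ⇒ N = (1, 1)
N = M + t·(R−M) with t = 3/4, so MN:NR = t:(1−t) = 3/4:1/4

MN:NR = 3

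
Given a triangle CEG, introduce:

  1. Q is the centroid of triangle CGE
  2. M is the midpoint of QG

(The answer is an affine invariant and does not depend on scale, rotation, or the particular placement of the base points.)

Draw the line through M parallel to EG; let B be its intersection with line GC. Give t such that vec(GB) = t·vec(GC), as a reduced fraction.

Set C = (0, 0), E = (1, 0), G = (0, 1); any affine frame gives the same invariant.
1. Q is the centroid of triangle CGE ⇒ Q = (1/3, 1/3)
2. M is the midpoint of QG ⇒ M = (1/6, 2/3)
through M parallel to EG: direction (-1, 1); meets GC at B = (0, 5/6)
B = G + t·(C−G) with t = 1/6

t = 1/6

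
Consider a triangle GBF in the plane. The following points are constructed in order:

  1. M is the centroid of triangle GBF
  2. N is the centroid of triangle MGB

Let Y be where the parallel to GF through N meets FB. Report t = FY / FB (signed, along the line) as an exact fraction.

t = 4/9

Work in coordinates with G = (0, 0), B = (1, 0), F = (0, 1).
1. M is the centroid of triangle GBF ⇒ M = (1/3, 1/3)
2. N is the centroid of triangle MGB ⇒ N = (4/9, 1/9)
through N parallel to GF: direction (0, 1); meets FB at Y = (4/9, 5/9)
Y = F + t·(B−F) with t = 4/9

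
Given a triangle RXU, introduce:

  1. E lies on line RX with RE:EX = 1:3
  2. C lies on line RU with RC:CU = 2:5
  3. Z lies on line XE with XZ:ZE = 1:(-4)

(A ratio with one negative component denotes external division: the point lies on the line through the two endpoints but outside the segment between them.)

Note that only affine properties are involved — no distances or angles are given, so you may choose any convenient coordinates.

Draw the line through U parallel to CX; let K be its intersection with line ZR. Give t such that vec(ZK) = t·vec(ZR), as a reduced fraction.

t = -9/5

Set R = (0, 0), X = (1, 0), U = (0, 1); any affine frame gives the same invariant.
1. E lies on line RX with RE:EX = 1:3 ⇒ E = (1/4, 0)
2. C lies on line RU with RC:CU = 2:5 ⇒ C = (0, 2/7)
3. Z lies on line XE with XZ:ZE = 1:(-4) ⇒ Z = (5/4, 0)
through U parallel to CX: direction (1, -2/7); meets ZR at K = (7/2, 0)
K = Z + t·(R−Z) with t = -9/5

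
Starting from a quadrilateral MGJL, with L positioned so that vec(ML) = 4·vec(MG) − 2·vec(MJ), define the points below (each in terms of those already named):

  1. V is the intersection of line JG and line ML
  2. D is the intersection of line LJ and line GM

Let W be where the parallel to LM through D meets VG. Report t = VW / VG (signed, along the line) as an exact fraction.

Choose coordinates M = (0, 0), G = (1, 0), J = (0, 1), L = (4, -2).
1. V is the intersection of line JG and line ML ⇒ V = (2, -1)
2. D is the intersection of line LJ and line GM ⇒ D = (4/3, 0)
through D parallel to LM: direction (-4, 2); meets VG at W = (2/3, 1/3)
W = V + t·(G−V) with t = 4/3

t = 4/3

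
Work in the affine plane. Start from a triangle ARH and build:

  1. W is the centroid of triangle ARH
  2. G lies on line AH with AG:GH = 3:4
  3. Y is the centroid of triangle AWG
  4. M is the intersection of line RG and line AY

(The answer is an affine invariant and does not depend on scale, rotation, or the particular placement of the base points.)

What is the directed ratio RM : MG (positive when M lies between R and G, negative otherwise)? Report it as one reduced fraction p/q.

RM:MG = 16/3

Assign A = (0, 0), R = (1, 0), H = (0, 1) — the answer is frame-independent, so this choice is without loss of generality.
1. W is the centroid of triangle ARH ⇒ W = (1/3, 1/3)
2. G lies on line AH with AG:GH = 3:4 ⇒ G = (0, 3/7)
3. Y is the centroid of triangle AWG ⇒ Y = (1/9, 16/63)
4. M is the intersection of line RG and line AY ⇒ M = (3/19, 48/133)
M = R + t·(G−R) with t = 16/19, so RM:MG = t:(1−t) = 16/19:3/19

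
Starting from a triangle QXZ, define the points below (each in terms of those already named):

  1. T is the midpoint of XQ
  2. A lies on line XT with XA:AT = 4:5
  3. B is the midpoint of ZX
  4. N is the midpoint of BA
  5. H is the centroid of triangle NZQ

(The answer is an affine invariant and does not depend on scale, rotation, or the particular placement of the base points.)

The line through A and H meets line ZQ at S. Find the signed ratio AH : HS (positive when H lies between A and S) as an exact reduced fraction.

Set Q = (0, 0), X = (1, 0), Z = (0, 1); any affine frame gives the same invariant.
1. T is the midpoint of XQ ⇒ T = (1/2, 0)
2. A lies on line XT with XA:AT = 4:5 ⇒ A = (7/9, 0)
3. B is the midpoint of ZX ⇒ B = (1/2, 1/2)
4. N is the midpoint of BA ⇒ N = (23/36, 1/4)
5. H is the centroid of triangle NZQ ⇒ H = (23/108, 5/12)
line AH meets ZQ at S = (0, 35/61)
H = A + t·(S−A) with t = 61/84, so AH:HS = 61/84:23/84

AH:HS = 61/23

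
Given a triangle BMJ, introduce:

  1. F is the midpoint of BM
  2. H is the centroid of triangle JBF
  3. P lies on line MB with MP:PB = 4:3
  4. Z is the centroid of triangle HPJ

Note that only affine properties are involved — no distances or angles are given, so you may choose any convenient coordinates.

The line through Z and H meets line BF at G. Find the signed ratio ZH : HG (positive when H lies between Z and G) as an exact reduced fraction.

ZH:HG = 1/3

Work in coordinates with B = (0, 0), M = (1, 0), J = (0, 1).
1. F is the midpoint of BM ⇒ F = (1/2, 0)
2. H is the centroid of triangle JBF ⇒ H = (1/6, 1/3)
3. P lies on line MB with MP:PB = 4:3 ⇒ P = (3/7, 0)
4. Z is the centroid of triangle HPJ ⇒ Z = (25/126, 4/9)
line ZH meets BF at G = (1/14, 0)
H = Z + t·(G−Z) with t = 1/4, so ZH:HG = 1/4:3/4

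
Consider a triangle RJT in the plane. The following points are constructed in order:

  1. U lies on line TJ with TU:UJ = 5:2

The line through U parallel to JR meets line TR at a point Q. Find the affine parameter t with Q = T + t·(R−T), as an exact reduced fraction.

t = 5/7

Set R = (0, 0), J = (1, 0), T = (0, 1); any affine frame gives the same invariant.
1. U lies on line TJ with TU:UJ = 5:2 ⇒ U = (5/7, 2/7)
through U parallel to JR: direction (-1, 0); meets TR at Q = (0, 2/7)
Q = T + t·(R−T) with t = 5/7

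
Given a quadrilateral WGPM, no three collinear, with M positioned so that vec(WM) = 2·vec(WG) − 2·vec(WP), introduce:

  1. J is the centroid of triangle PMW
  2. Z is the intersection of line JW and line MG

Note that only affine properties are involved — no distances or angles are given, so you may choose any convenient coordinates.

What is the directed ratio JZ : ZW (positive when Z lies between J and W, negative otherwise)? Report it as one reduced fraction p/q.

JZ:ZW = -1/2

Work in coordinates with W = (0, 0), G = (1, 0), P = (0, 1), M = (2, -2).
1. J is the centroid of triangle PMW ⇒ J = (2/3, -1/3)
2. Z is the intersection of line JW and line MG ⇒ Z = (4/3, -2/3)
Z = J + t·(W−J) with t = -1, so JZ:ZW = t:(1−t) = -1:2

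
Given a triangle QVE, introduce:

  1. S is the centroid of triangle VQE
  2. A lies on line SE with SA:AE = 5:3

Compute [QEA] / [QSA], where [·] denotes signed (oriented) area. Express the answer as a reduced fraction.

Choose coordinates Q = (0, 0), V = (1, 0), E = (0, 1).
1. S is the centroid of triangle VQE ⇒ S = (1/3, 1/3)
2. A lies on line SE with SA:AE = 5:3 ⇒ A = (1/8, 3/4)
2·[QEA] = -1/8, 2·[QSA] = 5/24
[QEA]:[QSA] = -1/8:5/24 = -3/5

[QEA]:[QSA] = -3/5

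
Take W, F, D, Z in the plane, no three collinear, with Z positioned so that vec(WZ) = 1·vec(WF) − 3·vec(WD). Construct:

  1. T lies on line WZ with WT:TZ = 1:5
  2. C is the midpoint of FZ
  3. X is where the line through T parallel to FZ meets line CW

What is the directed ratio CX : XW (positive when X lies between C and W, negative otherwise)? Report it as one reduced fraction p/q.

Set W = (0, 0), F = (1, 0), D = (0, 1), Z = (1, -3); any affine frame gives the same invariant.
1. T lies on line WZ with WT:TZ = 1:5 ⇒ T = (1/6, -1/2)
2. C is the midpoint of FZ ⇒ C = (1, -3/2)
3. X is where the line through T parallel to FZ meets line CW ⇒ X = (1/6, -1/4)
X = C + t·(W−C) with t = 5/6, so CX:XW = t:(1−t) = 5/6:1/6

CX:XW = 5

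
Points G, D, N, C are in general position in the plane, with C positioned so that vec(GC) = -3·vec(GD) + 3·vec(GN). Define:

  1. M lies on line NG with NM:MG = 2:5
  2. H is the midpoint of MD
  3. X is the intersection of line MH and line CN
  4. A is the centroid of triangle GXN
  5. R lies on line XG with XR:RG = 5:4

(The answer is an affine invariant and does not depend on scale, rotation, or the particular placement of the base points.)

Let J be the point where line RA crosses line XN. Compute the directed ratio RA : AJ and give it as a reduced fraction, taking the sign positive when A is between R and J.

Set G = (0, 0), D = (1, 0), N = (0, 1), C = (-3, 3); any affine frame gives the same invariant.
1. M lies on line NG with NM:MG = 2:5 ⇒ M = (0, 5/7)
2. H is the midpoint of MD ⇒ H = (1/2, 5/14)
3. X is the intersection of line MH and line CN ⇒ X = (-6, 5)
4. A is the centroid of triangle GXN ⇒ A = (-2, 2)
5. R lies on line XG with XR:RG = 5:4 ⇒ R = (-8/3, 20/9)
line RA meets XN at J = (-1, 5/3)
A = R + t·(J−R) with t = 2/5, so RA:AJ = 2/5:3/5

RA:AJ = 2/3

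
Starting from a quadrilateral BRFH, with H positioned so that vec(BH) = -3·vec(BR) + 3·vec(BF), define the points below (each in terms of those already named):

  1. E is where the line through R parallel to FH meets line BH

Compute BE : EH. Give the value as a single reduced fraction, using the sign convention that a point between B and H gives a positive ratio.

BE:EH = 2

Work in coordinates with B = (0, 0), R = (1, 0), F = (0, 1), H = (-3, 3).
1. E is where the line through R parallel to FH meets line BH ⇒ E = (-2, 2)
E = B + t·(H−B) with t = 2/3, so BE:EH = t:(1−t) = 2/3:1/3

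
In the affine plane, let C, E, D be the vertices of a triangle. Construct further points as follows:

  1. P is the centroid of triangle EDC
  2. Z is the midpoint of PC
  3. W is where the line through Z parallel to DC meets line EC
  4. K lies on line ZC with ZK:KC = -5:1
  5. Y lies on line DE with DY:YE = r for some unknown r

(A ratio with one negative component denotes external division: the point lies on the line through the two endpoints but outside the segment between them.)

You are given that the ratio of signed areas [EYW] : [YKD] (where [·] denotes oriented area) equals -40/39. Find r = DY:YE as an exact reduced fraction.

Assign C = (0, 0), E = (1, 0), D = (0, 1) — the answer is frame-independent, so this choice is without loss of generality.
1. P is the centroid of triangle EDC ⇒ P = (1/3, 1/3)
2. Z is the midpoint of PC ⇒ Z = (1/6, 1/6)
3. W is where the line through Z parallel to DC meets line EC ⇒ W = (1/6, 0)
4. K lies on line ZC with ZK:KC = -5:1 ⇒ K = (-1/24, -1/24)
5. With DY:YE = r, write λ = r/(r+1) so Y = D + λ·(E−D); Y is affine-linear in λ
Every point depending on Y is an affine combination of Y and λ-independent points, so each such coordinate is linear in λ; the λ² term in each signed area is a multiple of (E−D)×(E−D) = 0, so 2·[EYW] and 2·[YKD] are each linear in λ. Evaluating at λ=0 and λ=1:
  2·[EYW] = -5/6·λ + 5/6,   2·[YKD] = -13/12·λ
So [EYW]:[YKD] = (-5/6·λ + 5/6) / (-13/12·λ). Setting this equal to -40/39:
  -5/6·λ + 5/6 = -40/39·(-13/12·λ)  ⇒  λ = 3/7
Then r = λ/(1−λ) = (3/7)/(4/7) = 3/4. Check: with r = 3/4, Y = (3/7, 4/7) and [EYW]:[YKD] = -40/39 as required.

r = 3/4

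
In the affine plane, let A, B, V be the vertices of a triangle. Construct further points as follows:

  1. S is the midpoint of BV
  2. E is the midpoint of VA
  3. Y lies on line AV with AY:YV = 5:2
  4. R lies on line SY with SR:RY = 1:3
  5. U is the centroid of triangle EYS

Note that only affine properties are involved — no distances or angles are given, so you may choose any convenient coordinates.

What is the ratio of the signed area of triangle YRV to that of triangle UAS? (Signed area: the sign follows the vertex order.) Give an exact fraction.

Work in coordinates with A = (0, 0), B = (1, 0), V = (0, 1).
1. S is the midpoint of BV ⇒ S = (1/2, 1/2)
2. E is the midpoint of VA ⇒ E = (0, 1/2)
3. Y lies on line AV with AY:YV = 5:2 ⇒ Y = (0, 5/7)
4. R lies on line SY with SR:RY = 1:3 ⇒ R = (3/8, 31/56)
5. U is the centroid of triangle EYS ⇒ U = (1/6, 4/7)
2·[YRV] = 3/28, 2·[UAS] = 17/84
[YRV]:[UAS] = 3/28:17/84 = 9/17

[YRV]:[UAS] = 9/17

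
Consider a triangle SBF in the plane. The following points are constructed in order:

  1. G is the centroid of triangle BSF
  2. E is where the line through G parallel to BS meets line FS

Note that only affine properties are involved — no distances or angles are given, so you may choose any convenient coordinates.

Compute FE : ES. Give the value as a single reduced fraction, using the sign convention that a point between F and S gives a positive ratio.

FE:ES = 2

Set S = (0, 0), B = (1, 0), F = (0, 1); any affine frame gives the same invariant.
1. G is the centroid of triangle BSF ⇒ G = (1/3, 1/3)
2. E is where the line through G parallel to BS meets line FS ⇒ E = (0, 1/3)
E = F + t·(S−F) with t = 2/3, so FE:ES = t:(1−t) = 2/3:1/3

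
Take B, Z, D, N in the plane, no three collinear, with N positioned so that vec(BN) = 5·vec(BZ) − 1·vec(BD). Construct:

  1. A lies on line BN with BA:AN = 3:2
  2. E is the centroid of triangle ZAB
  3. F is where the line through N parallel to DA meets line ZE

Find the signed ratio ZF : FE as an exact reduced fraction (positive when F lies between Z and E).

Choose coordinates B = (0, 0), Z = (1, 0), D = (0, 1), N = (5, -1).
1. A lies on line BN with BA:AN = 3:2 ⇒ A = (3, -3/5)
2. E is the centroid of triangle ZAB ⇒ E = (4/3, -1/5)
3. F is where the line through N parallel to DA meets line ZE ⇒ F = (-16, 51/5)
F = Z + t·(E−Z) with t = -51, so ZF:FE = t:(1−t) = -51:52

ZF:FE = -51/52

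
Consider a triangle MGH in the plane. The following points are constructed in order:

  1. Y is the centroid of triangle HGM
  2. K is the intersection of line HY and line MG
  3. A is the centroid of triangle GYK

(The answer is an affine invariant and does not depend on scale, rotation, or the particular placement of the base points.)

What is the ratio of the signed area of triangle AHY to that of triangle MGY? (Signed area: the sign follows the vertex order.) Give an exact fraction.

Work in coordinates with M = (0, 0), G = (1, 0), H = (0, 1).
1. Y is the centroid of triangle HGM ⇒ Y = (1/3, 1/3)
2. K is the intersection of line HY and line MG ⇒ K = (1/2, 0)
3. A is the centroid of triangle GYK ⇒ A = (11/18, 1/9)
2·[AHY] = 1/9, 2·[MGY] = 1/3
[AHY]:[MGY] = 1/9:1/3 = 1/3

[AHY]:[MGY] = 1/3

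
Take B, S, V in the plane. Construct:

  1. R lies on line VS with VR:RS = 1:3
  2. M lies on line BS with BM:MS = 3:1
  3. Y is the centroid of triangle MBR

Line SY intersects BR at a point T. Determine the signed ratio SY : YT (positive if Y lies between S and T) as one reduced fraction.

SY:YT = 3

Choose coordinates B = (0, 0), S = (1, 0), V = (0, 1).
1. R lies on line VS with VR:RS = 1:3 ⇒ R = (1/4, 3/4)
2. M lies on line BS with BM:MS = 3:1 ⇒ M = (3/4, 0)
3. Y is the centroid of triangle MBR ⇒ Y = (1/3, 1/4)
line SY meets BR at T = (1/9, 1/3)
Y = S + t·(T−S) with t = 3/4, so SY:YT = 3/4:1/4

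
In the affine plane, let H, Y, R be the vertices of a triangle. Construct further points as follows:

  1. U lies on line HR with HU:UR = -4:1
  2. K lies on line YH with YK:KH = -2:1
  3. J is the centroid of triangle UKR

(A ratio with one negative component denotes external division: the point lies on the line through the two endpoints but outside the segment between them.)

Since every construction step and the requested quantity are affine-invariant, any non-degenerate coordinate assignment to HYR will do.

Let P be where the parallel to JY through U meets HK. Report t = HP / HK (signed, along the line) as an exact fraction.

Work in coordinates with H = (0, 0), Y = (1, 0), R = (0, 1).
1. U lies on line HR with HU:UR = -4:1 ⇒ U = (0, 4/3)
2. K lies on line YH with YK:KH = -2:1 ⇒ K = (-1, 0)
3. J is the centroid of triangle UKR ⇒ J = (-1/3, 7/9)
through U parallel to JY: direction (4/3, -7/9); meets HK at P = (16/7, 0)
P = H + t·(K−H) with t = -16/7

t = -16/7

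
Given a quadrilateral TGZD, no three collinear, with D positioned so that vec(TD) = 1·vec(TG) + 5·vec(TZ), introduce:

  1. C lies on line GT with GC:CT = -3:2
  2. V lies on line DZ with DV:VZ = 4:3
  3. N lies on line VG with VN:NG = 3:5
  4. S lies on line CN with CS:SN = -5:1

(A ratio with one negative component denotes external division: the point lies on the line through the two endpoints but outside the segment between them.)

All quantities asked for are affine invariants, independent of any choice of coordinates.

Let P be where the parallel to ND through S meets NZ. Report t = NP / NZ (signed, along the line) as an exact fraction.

t = -13/12

Work in coordinates with T = (0, 0), G = (1, 0), Z = (0, 1), D = (1, 5).
1. C lies on line GT with GC:CT = -3:2 ⇒ C = (-2, 0)
2. V lies on line DZ with DV:VZ = 4:3 ⇒ V = (3/7, 19/7)
3. N lies on line VG with VN:NG = 3:5 ⇒ N = (9/14, 95/56)
4. S lies on line CN with CS:SN = -5:1 ⇒ S = (73/56, 475/224)
through S parallel to ND: direction (5/14, 185/56); meets NZ at P = (75/56, 549/224)
P = N + t·(Z−N) with t = -13/12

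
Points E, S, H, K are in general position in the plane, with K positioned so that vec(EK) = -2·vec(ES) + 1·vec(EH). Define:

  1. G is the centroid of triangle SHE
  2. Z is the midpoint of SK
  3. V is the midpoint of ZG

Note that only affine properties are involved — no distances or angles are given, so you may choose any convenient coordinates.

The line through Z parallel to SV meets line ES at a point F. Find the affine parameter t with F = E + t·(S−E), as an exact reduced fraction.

Set E = (0, 0), S = (1, 0), H = (0, 1), K = (-2, 1); any affine frame gives the same invariant.
1. G is the centroid of triangle SHE ⇒ G = (1/3, 1/3)
2. Z is the midpoint of SK ⇒ Z = (-1/2, 1/2)
3. V is the midpoint of ZG ⇒ V = (-1/12, 5/12)
through Z parallel to SV: direction (-13/12, 5/12); meets ES at F = (4/5, 0)
F = E + t·(S−E) with t = 4/5

t = 4/5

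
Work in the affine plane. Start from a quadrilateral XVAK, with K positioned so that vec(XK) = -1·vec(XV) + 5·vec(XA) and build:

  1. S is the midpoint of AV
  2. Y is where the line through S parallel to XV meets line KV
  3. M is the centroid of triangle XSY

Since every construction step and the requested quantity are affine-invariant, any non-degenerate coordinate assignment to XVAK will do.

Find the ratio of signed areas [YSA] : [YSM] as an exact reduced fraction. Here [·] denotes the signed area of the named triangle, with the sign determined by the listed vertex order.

[YSA]:[YSM] = -3

Work in coordinates with X = (0, 0), V = (1, 0), A = (0, 1), K = (-1, 5).
1. S is the midpoint of AV ⇒ S = (1/2, 1/2)
2. Y is where the line through S parallel to XV meets line KV ⇒ Y = (4/5, 1/2)
3. M is the centroid of triangle XSY ⇒ M = (13/30, 1/3)
2·[YSA] = -3/20, 2·[YSM] = 1/20
[YSA]:[YSM] = -3/20:1/20 = -3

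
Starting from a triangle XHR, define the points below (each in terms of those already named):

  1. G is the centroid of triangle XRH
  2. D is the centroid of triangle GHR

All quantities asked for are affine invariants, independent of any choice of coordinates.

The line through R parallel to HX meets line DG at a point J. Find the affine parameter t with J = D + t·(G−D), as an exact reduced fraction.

Work in coordinates with X = (0, 0), H = (1, 0), R = (0, 1).
1. G is the centroid of triangle XRH ⇒ G = (1/3, 1/3)
2. D is the centroid of triangle GHR ⇒ D = (4/9, 4/9)
through R parallel to HX: direction (-1, 0); meets DG at J = (1, 1)
J = D + t·(G−D) with t = -5

t = -5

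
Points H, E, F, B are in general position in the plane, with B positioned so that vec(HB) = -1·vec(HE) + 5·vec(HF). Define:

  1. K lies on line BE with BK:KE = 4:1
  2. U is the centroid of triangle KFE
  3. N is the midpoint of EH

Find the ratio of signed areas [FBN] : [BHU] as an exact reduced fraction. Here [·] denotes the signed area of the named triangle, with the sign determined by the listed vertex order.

Work in coordinates with H = (0, 0), E = (1, 0), F = (0, 1), B = (-1, 5).
1. K lies on line BE with BK:KE = 4:1 ⇒ K = (3/5, 1)
2. U is the centroid of triangle KFE ⇒ U = (8/15, 2/3)
3. N is the midpoint of EH ⇒ N = (1/2, 0)
2·[FBN] = -1, 2·[BHU] = 10/3
[FBN]:[BHU] = -1:10/3 = -3/10

[FBN]:[BHU] = -3/10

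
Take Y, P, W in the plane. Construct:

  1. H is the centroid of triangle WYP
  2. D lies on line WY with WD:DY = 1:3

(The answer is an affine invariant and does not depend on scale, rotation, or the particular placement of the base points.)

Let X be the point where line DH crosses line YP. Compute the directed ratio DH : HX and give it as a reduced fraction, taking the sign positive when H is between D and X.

DH:HX = 5/4

Work in coordinates with Y = (0, 0), P = (1, 0), W = (0, 1).
1. H is the centroid of triangle WYP ⇒ H = (1/3, 1/3)
2. D lies on line WY with WD:DY = 1:3 ⇒ D = (0, 3/4)
line DH meets YP at X = (3/5, 0)
H = D + t·(X−D) with t = 5/9, so DH:HX = 5/9:4/9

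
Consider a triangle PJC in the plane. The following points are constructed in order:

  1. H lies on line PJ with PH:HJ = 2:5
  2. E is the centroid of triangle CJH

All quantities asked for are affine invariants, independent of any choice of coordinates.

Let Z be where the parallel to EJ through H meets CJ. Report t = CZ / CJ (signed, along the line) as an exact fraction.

t = 2

Assign P = (0, 0), J = (1, 0), C = (0, 1) — the answer is frame-independent, so this choice is without loss of generality.
1. H lies on line PJ with PH:HJ = 2:5 ⇒ H = (2/7, 0)
2. E is the centroid of triangle CJH ⇒ E = (3/7, 1/3)
through H parallel to EJ: direction (4/7, -1/3); meets CJ at Z = (2, -1)
Z = C + t·(J−C) with t = 2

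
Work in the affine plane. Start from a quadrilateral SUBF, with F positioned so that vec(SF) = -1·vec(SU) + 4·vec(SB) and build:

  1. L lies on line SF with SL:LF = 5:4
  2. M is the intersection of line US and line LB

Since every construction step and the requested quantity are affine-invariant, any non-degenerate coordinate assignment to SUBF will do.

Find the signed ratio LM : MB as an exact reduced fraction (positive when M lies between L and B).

LM:MB = -20/9

Set S = (0, 0), U = (1, 0), B = (0, 1), F = (-1, 4); any affine frame gives the same invariant.
1. L lies on line SF with SL:LF = 5:4 ⇒ L = (-5/9, 20/9)
2. M is the intersection of line US and line LB ⇒ M = (5/11, 0)
M = L + t·(B−L) with t = 20/11, so LM:MB = t:(1−t) = 20/11:-9/11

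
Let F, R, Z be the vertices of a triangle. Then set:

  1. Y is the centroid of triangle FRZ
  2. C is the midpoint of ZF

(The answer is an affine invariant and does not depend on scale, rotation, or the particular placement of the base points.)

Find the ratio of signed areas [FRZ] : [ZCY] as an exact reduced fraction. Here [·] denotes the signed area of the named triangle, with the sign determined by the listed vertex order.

Assign F = (0, 0), R = (1, 0), Z = (0, 1) — the answer is frame-independent, so this choice is without loss of generality.
1. Y is the centroid of triangle FRZ ⇒ Y = (1/3, 1/3)
2. C is the midpoint of ZF ⇒ C = (0, 1/2)
2·[FRZ] = 1, 2·[ZCY] = 1/6
[FRZ]:[ZCY] = 1:1/6 = 6

[FRZ]:[ZCY] = 6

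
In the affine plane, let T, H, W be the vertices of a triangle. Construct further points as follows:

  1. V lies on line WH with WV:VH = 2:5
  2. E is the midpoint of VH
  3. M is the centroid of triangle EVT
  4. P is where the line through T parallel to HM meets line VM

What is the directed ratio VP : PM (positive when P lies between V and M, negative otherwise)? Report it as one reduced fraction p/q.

Set T = (0, 0), H = (1, 0), W = (0, 1); any affine frame gives the same invariant.
1. V lies on line WH with WV:VH = 2:5 ⇒ V = (2/7, 5/7)
2. E is the midpoint of VH ⇒ E = (9/14, 5/14)
3. M is the centroid of triangle EVT ⇒ M = (13/42, 5/14)
4. P is where the line through T parallel to HM meets line VM ⇒ P = (29/84, -5/28)
P = V + t·(M−V) with t = 5/2, so VP:PM = t:(1−t) = 5/2:-3/2

VP:PM = -5/3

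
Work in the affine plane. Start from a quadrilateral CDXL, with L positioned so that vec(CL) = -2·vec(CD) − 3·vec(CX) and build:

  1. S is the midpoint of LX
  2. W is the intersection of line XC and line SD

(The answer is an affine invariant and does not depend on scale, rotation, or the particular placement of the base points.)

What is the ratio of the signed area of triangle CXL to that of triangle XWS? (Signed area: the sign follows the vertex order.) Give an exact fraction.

Choose coordinates C = (0, 0), D = (1, 0), X = (0, 1), L = (-2, -3).
1. S is the midpoint of LX ⇒ S = (-1, -1)
2. W is the intersection of line XC and line SD ⇒ W = (0, -1/2)
2·[CXL] = 2, 2·[XWS] = -3/2
[CXL]:[XWS] = 2:-3/2 = -4/3

[CXL]:[XWS] = -4/3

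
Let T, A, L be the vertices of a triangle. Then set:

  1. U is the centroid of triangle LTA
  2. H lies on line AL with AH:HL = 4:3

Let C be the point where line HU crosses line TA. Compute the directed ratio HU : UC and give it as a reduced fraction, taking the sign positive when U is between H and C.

HU:UC = 5/7

Assign T = (0, 0), A = (1, 0), L = (0, 1) — the answer is frame-independent, so this choice is without loss of generality.
1. U is the centroid of triangle LTA ⇒ U = (1/3, 1/3)
2. H lies on line AL with AH:HL = 4:3 ⇒ H = (3/7, 4/7)
line HU meets TA at C = (1/5, 0)
U = H + t·(C−H) with t = 5/12, so HU:UC = 5/12:7/12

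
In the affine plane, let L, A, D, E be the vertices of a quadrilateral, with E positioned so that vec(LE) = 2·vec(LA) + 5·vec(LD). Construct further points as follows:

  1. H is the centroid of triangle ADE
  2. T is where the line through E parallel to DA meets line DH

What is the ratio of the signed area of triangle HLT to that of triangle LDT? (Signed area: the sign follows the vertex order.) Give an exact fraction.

[HLT]:[LDT] = -2/3

Assign L = (0, 0), A = (1, 0), D = (0, 1), E = (2, 5) — the answer is frame-independent, so this choice is without loss of generality.
1. H is the centroid of triangle ADE ⇒ H = (1, 2)
2. T is where the line through E parallel to DA meets line DH ⇒ T = (3, 4)
2·[HLT] = 2, 2·[LDT] = -3
[HLT]:[LDT] = 2:-3 = -2/3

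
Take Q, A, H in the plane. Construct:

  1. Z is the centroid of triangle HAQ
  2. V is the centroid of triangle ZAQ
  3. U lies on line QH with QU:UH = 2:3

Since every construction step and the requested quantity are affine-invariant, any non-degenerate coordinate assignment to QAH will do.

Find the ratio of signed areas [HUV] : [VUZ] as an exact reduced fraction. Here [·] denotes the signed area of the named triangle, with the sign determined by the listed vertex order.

Set Q = (0, 0), A = (1, 0), H = (0, 1); any affine frame gives the same invariant.
1. Z is the centroid of triangle HAQ ⇒ Z = (1/3, 1/3)
2. V is the centroid of triangle ZAQ ⇒ V = (4/9, 1/9)
3. U lies on line QH with QU:UH = 2:3 ⇒ U = (0, 2/5)
2·[HUV] = 4/15, 2·[VUZ] = -1/15
[HUV]:[VUZ] = 4/15:-1/15 = -4

[HUV]:[VUZ] = -4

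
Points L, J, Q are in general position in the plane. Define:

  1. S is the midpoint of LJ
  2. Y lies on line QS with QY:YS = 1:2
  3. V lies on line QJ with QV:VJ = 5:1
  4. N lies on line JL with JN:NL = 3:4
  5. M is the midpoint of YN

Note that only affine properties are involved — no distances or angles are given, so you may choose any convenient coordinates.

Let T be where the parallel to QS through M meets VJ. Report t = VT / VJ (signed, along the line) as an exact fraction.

Set L = (0, 0), J = (1, 0), Q = (0, 1); any affine frame gives the same invariant.
1. S is the midpoint of LJ ⇒ S = (1/2, 0)
2. Y lies on line QS with QY:YS = 1:2 ⇒ Y = (1/6, 2/3)
3. V lies on line QJ with QV:VJ = 5:1 ⇒ V = (5/6, 1/6)
4. N lies on line JL with JN:NL = 3:4 ⇒ N = (4/7, 0)
5. M is the midpoint of YN ⇒ M = (31/84, 1/3)
through M parallel to QS: direction (1/2, -1); meets VJ at T = (1/14, 13/14)
T = V + t·(J−V) with t = -32/7

t = -32/7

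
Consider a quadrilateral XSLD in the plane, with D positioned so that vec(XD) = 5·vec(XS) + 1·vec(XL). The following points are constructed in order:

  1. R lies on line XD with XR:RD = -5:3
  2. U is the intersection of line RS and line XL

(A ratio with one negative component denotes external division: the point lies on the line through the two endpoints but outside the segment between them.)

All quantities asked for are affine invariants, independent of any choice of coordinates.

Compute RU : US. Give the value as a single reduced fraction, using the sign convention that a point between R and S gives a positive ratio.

RU:US = -25/2

Assign X = (0, 0), S = (1, 0), L = (0, 1), D = (5, 1) — the answer is frame-independent, so this choice is without loss of generality.
1. R lies on line XD with XR:RD = -5:3 ⇒ R = (25/2, 5/2)
2. U is the intersection of line RS and line XL ⇒ U = (0, -5/23)
U = R + t·(S−R) with t = 25/23, so RU:US = t:(1−t) = 25/23:-2/23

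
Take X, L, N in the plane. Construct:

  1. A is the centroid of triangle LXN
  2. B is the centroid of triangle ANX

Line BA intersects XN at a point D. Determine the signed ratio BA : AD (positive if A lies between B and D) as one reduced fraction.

BA:AD = -2/3

Assign X = (0, 0), L = (1, 0), N = (0, 1) — the answer is frame-independent, so this choice is without loss of generality.
1. A is the centroid of triangle LXN ⇒ A = (1/3, 1/3)
2. B is the centroid of triangle ANX ⇒ B = (1/9, 4/9)
line BA meets XN at D = (0, 1/2)
A = B + t·(D−B) with t = -2, so BA:AD = -2:3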